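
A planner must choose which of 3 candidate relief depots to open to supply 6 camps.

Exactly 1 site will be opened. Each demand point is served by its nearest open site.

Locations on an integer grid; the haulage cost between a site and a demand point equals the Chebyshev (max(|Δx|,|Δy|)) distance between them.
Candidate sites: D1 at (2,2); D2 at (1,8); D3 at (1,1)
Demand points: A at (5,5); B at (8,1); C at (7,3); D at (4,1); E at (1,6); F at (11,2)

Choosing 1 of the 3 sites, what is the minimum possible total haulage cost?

Open {D1}.
  A→D1 3, B→D1 6, C→D1 5, D→D1 2, E→D1 4, F→D1 9  ⇒ total 29.
Compare {D3}: total 35.
Compare {D2}: total 36.

29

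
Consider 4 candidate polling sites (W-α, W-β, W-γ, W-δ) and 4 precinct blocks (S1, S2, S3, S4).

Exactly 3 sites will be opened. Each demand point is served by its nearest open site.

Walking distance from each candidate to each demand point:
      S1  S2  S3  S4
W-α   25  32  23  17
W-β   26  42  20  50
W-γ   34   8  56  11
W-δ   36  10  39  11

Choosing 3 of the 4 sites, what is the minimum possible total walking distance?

Open {W-α, W-β, W-γ}.
  S1→W-α 25, S2→W-γ 8, S3→W-β 20, S4→W-γ 11  ⇒ total 64.
Compare {W-β, W-γ, W-δ}: total 65.
Compare {W-α, W-β, W-δ}: total 66.
No size-3 selection does better; minimum is 64.

64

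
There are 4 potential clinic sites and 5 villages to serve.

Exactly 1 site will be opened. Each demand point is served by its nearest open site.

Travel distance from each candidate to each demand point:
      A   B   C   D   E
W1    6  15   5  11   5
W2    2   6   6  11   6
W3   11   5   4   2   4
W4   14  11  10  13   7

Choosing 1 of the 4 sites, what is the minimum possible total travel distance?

26

Open {W3}.
  A→W3 11, B→W3 5, C→W3 4, D→W3 2, E→W3 4  ⇒ total 26.
Compare {W2}: total 31.
Compare {W1}: total 42.
No size-1 selection does better; minimum is 26.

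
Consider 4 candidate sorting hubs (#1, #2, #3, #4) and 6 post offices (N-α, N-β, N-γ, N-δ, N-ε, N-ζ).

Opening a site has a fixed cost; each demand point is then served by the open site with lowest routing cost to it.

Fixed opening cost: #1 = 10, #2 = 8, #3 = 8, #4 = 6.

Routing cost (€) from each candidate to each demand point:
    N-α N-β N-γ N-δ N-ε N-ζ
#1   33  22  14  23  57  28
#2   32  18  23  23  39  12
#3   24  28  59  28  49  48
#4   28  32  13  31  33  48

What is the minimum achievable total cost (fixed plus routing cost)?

Open {#2, #4}: assign each demand point to its cheapest open site.
  N-α→#4 28, N-β→#2 18, N-γ→#4 13, N-δ→#2 23, N-ε→#4 33, N-ζ→#2 12
  routing cost 127, fixed 14 → total 141.
Compare {#2, #3, #4}: routing cost 123 + fixed 22 = 145.
Compare {#1, #2, #4}: routing cost 127 + fixed 24 = 151.
Compare {#2}: routing cost 147 + fixed 8 = 155.
All other subsets cost ≥ 145. Minimum total cost: 141.

141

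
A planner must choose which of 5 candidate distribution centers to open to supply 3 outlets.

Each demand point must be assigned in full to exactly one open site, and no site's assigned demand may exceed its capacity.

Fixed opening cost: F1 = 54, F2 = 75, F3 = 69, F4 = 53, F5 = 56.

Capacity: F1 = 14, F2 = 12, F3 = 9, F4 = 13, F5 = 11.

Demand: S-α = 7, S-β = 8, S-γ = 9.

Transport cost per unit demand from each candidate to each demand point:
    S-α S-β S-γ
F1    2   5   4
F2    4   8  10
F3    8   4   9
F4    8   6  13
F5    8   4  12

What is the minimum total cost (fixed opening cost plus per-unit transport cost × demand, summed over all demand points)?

Open {F1, F2, F5}; cheapest assignment that respects the capacities:
  F1 (cap 14, load 9): S-γ — cost 9×4 = 36
  F2 (cap 12, load 7): S-α — cost 7×4 = 28
  F5 (cap 11, load 8): S-β — cost 8×4 = 32
  Shipping 96, fixed 185 → total 281.
  Any other capacity-feasible assignment to {F1, F2, F5} ships for at least 96.
Compare {F1, F4, F5}: its best feasible assignment gives total 287.
Compare {F1, F2, F3}: its best feasible assignment gives total 294.
Every other set of open sites that can feasibly serve all demand totals ≥ 287 even under its best assignment. Minimum: 281.

281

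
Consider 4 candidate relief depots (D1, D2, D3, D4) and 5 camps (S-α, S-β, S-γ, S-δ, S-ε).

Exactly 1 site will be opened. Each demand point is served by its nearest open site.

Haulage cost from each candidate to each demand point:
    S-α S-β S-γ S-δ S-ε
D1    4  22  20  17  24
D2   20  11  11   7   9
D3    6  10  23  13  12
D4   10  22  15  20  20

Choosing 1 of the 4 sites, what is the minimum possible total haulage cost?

Open {D2}.
  S-α→D2 20, S-β→D2 11, S-γ→D2 11, S-δ→D2 7, S-ε→D2 9  ⇒ total 58.
Compare {D3}: total 64.
Compare {D1}: total 87.
No size-1 selection does better; minimum is 58.

58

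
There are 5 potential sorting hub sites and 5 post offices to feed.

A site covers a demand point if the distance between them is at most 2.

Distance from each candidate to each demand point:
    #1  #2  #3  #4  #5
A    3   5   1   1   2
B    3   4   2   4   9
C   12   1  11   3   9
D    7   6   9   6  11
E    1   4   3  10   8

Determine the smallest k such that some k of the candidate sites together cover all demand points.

3

Coverage sets (demand points within 2 of each site):
  A: {#3, #4, #5}
  B: {#3}
  C: {#2}
  D: {}
  E: {#1}
No 2 sites suffice: every size-2 union leaves at least one demand point uncovered.
But {A, C, E} covers everything, so the minimum is 3.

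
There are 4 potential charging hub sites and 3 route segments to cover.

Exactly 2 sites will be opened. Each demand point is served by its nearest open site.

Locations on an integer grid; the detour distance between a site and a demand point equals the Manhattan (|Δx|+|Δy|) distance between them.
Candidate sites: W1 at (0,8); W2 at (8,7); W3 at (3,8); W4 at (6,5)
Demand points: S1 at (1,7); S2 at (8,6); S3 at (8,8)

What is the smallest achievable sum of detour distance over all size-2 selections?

4

Open {W1, W2}.
  S1→W1 2, S2→W2 1, S3→W2 1  ⇒ total 4.
Compare {W2, W3}: total 5.
Compare {W2, W4}: total 9.
No size-2 selection does better; minimum is 4.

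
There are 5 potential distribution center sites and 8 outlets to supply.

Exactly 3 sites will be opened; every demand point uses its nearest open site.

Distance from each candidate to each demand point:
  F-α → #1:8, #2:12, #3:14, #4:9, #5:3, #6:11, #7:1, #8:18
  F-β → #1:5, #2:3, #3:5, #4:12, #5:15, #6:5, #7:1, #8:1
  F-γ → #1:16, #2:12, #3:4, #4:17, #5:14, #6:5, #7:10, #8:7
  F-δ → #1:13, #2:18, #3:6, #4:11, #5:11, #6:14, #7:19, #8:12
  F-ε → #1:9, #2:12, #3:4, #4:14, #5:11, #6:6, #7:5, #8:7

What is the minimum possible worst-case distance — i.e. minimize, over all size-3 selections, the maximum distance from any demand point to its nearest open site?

Open {F-α, F-β, F-γ}.
  Farthest demand point is #4 at distance 9 (to F-α); all others are ≤ 9.
With {F-α, F-β, F-δ} the worst case is 9.
With {F-α, F-β, F-ε} the worst case is 9.
No size-3 selection achieves below 9.

9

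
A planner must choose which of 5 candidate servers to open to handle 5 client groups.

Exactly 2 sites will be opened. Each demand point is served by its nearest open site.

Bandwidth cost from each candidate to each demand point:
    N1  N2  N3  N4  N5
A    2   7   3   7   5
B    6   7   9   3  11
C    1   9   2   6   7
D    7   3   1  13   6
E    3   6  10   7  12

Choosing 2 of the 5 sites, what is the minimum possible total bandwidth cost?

Open {C, D}.
  N1→C 1, N2→D 3, N3→D 1, N4→C 6, N5→D 6  ⇒ total 17.
Compare {A, D}: total 18.
Compare {B, D}: total 19.
No size-2 selection does better; minimum is 17.

17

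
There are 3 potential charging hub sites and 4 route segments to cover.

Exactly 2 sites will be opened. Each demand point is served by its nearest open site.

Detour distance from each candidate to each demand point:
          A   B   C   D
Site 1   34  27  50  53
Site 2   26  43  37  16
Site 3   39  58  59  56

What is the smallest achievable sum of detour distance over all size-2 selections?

106

Open {Site 1, Site 2}.
  A→Site 2 26, B→Site 1 27, C→Site 2 37, D→Site 2 16  ⇒ total 106.
Compare {Site 2, Site 3}: total 122.
Compare {Site 1, Site 3}: total 164.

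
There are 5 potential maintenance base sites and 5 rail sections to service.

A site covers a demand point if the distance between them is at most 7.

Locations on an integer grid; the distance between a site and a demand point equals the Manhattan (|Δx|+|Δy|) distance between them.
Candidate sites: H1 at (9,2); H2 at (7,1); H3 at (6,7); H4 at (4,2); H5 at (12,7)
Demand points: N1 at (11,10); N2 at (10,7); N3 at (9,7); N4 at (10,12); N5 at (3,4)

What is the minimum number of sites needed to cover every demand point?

Coverage sets (demand points within 7 of each site):
  H1: {N2, N3}
  H2: {N5}
  H3: {N2, N3, N5}
  H4: {N5}
  H5: {N1, N2, N3, N4}
No single site covers all 5 demand points.
But {H2, H5} covers everything, so the minimum is 2.

2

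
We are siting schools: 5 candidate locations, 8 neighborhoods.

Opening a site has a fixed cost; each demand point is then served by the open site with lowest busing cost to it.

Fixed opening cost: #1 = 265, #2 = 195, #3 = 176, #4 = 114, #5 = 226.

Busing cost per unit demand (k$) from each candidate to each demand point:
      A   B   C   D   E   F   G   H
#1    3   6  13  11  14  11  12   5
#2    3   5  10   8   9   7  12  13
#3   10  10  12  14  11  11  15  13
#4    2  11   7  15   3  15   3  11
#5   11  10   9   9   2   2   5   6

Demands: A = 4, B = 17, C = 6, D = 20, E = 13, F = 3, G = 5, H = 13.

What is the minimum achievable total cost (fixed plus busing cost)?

809

Open {#5}: assign each demand point to its cheapest open site.
  A→#5 4×11=44, B→#5 17×10=170, C→#5 6×9=54, D→#5 20×9=180, E→#5 13×2=26, F→#5 3×2=6, G→#5 5×5=25, H→#5 13×6=78
  busing cost 583, fixed 226 → total 809.
Compare {#2, #4}: busing cost 513 + fixed 309 = 822.
Compare {#4, #5}: busing cost 525 + fixed 340 = 865.
Compare {#2, #5}: busing cost 446 + fixed 421 = 867.
All other subsets cost ≥ 822. Minimum total cost: 809.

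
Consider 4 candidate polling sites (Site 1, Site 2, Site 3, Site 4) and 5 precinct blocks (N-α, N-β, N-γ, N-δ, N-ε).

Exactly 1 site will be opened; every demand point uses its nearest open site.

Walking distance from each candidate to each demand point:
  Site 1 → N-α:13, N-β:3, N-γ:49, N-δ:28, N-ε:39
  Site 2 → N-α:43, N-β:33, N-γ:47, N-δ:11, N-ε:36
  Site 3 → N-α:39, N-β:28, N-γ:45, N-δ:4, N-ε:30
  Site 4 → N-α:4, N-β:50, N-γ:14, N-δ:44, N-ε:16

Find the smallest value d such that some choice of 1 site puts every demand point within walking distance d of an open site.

Open {Site 3}.
  Farthest demand point is N-γ at walking distance 45 (to Site 3); all others are ≤ 45.
With {Site 2} the worst case is 47.
With {Site 1} the worst case is 49.
No size-1 selection achieves below 45.

45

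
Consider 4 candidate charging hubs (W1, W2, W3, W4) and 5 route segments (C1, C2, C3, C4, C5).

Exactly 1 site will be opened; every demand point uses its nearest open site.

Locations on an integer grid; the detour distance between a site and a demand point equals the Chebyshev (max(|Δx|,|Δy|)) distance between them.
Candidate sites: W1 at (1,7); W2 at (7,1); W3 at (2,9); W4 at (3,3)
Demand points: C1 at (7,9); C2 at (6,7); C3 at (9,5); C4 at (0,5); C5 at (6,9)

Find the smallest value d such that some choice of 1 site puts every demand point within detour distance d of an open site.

Open {W4}.
  Farthest demand point is C1 at detour distance 6 (to W4); all others are ≤ 6.
With {W3} the worst case is 7.
With {W1} the worst case is 8.
No size-1 selection achieves below 6.

6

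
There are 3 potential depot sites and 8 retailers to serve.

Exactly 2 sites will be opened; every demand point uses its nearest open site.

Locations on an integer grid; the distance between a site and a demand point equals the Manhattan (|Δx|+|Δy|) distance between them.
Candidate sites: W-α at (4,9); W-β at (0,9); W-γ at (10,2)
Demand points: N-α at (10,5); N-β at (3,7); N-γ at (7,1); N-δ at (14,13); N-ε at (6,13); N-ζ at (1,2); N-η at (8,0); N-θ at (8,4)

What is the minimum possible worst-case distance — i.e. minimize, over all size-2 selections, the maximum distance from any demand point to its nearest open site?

Open {W-α, W-β}.
  Farthest demand point is N-δ at distance 14 (to W-α); all others are ≤ 14.
With {W-α, W-γ} the worst case is 14.
With {W-β, W-γ} the worst case is 15.
No size-2 selection achieves below 14.

14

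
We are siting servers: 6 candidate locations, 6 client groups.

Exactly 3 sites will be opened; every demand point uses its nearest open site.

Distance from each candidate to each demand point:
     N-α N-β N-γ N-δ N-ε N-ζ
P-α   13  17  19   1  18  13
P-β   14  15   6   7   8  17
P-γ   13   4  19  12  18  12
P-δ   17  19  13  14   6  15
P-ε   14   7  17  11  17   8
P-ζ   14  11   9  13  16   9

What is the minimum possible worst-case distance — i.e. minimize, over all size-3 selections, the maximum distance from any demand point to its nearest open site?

Open {P-α, P-β, P-γ}.
  Farthest demand point is N-α at distance 13 (to P-α); all others are ≤ 13.
With {P-α, P-β, P-ε} the worst case is 13.
With {P-α, P-β, P-ζ} the worst case is 13.
No size-3 selection achieves below 13.

13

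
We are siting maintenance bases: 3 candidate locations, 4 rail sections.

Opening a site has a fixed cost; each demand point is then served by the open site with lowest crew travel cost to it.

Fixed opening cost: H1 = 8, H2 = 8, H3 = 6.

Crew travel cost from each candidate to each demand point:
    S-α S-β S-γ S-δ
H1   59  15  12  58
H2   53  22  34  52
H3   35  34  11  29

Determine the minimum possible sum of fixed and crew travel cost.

104

Open {H1, H3}: assign each demand point to its cheapest open site.
  S-α→H3 35, S-β→H1 15, S-γ→H3 11, S-δ→H3 29
  crew travel cost 90, fixed 14 → total 104.
Compare {H2, H3}: crew travel cost 97 + fixed 14 = 111.
Compare {H1, H2, H3}: crew travel cost 90 + fixed 22 = 112.
Compare {H3}: crew travel cost 109 + fixed 6 = 115.
All other subsets cost ≥ 111. Minimum total cost: 104.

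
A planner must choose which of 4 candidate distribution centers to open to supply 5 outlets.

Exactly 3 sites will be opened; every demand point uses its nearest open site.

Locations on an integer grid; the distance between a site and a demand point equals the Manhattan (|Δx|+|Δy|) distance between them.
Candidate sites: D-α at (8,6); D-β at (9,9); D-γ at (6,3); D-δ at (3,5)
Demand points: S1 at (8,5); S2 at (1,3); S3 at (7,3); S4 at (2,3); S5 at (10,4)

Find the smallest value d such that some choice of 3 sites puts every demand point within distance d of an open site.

Open {D-α, D-β, D-δ}.
  Farthest demand point is S2 at distance 4 (to D-δ); all others are ≤ 4.
With {D-α, D-γ, D-δ} the worst case is 4.
With {D-α, D-β, D-γ} the worst case is 5.
No size-3 selection achieves below 4.

4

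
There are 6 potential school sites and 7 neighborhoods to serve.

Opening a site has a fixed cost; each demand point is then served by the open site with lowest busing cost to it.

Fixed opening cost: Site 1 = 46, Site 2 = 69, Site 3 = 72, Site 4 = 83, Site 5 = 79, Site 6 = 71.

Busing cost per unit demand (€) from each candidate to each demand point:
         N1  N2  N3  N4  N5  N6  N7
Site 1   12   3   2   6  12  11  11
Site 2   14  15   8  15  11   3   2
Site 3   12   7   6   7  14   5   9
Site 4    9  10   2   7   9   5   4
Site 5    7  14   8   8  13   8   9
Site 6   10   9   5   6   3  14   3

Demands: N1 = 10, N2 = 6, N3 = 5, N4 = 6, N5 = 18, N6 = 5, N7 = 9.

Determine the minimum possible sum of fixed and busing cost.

417

Open {Site 1, Site 6}: assign each demand point to its cheapest open site.
  N1→Site 6 10×10=100, N2→Site 1 6×3=18, N3→Site 1 5×2=10, N4→Site 1 6×6=36, N5→Site 6 18×3=54, N6→Site 1 5×11=55, N7→Site 6 9×3=27
  busing cost 300, fixed 117 → total 417.
Compare {Site 6}: busing cost 366 + fixed 71 = 437.
Compare {Site 1, Site 2, Site 6}: busing cost 251 + fixed 186 = 437.
Compare {Site 2, Site 6}: busing cost 302 + fixed 140 = 442.
All other subsets cost ≥ 437. Minimum total cost: 417.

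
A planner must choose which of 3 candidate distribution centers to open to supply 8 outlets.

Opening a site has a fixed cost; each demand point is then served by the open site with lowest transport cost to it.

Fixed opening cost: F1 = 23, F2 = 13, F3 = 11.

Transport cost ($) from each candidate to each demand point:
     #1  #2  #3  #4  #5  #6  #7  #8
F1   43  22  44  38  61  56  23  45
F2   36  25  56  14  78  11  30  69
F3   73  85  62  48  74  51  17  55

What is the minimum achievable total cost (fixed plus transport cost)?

292

Open {F1, F2}: assign each demand point to its cheapest open site.
  #1→F2 36, #2→F1 22, #3→F1 44, #4→F2 14, #5→F1 61, #6→F2 11, #7→F1 23, #8→F1 45
  transport cost 256, fixed 36 → total 292.
Compare {F1, F2, F3}: transport cost 250 + fixed 47 = 297.
Compare {F2, F3}: transport cost 288 + fixed 24 = 312.
Compare {F2}: transport cost 319 + fixed 13 = 332.
All other subsets cost ≥ 297. Minimum total cost: 292.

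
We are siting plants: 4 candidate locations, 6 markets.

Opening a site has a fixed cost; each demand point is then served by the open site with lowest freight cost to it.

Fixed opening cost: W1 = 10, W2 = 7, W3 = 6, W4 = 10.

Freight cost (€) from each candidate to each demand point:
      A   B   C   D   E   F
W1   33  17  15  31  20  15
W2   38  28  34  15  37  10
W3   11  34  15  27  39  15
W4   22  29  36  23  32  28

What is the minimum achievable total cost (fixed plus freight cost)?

111

Open {W1, W2, W3}: assign each demand point to its cheapest open site.
  A→W3 11, B→W1 17, C→W1 15, D→W2 15, E→W1 20, F→W2 10
  freight cost 88, fixed 23 → total 111.
Compare {W1, W3}: freight cost 105 + fixed 16 = 121.
Compare {W1, W2, W3, W4}: freight cost 88 + fixed 33 = 121.
Compare {W1, W2, W4}: freight cost 99 + fixed 27 = 126.
All other subsets cost ≥ 121. Minimum total cost: 111.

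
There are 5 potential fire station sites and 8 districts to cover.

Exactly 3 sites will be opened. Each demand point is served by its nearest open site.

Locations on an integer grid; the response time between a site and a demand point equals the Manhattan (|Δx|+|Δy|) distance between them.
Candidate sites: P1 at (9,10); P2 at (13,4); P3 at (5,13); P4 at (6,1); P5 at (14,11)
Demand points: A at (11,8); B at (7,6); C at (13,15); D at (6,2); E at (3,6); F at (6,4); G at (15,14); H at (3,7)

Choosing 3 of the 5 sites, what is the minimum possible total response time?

Open {P1, P4, P5}.
  A→P1 4, B→P1 6, C→P5 5, D→P4 1, E→P4 8, F→P4 3, G→P5 4, H→P1 9  ⇒ total 40.
Compare {P3, P4, P5}: total 41.
Compare {P2, P4, P5}: total 42.
No size-3 selection does better; minimum is 40.

40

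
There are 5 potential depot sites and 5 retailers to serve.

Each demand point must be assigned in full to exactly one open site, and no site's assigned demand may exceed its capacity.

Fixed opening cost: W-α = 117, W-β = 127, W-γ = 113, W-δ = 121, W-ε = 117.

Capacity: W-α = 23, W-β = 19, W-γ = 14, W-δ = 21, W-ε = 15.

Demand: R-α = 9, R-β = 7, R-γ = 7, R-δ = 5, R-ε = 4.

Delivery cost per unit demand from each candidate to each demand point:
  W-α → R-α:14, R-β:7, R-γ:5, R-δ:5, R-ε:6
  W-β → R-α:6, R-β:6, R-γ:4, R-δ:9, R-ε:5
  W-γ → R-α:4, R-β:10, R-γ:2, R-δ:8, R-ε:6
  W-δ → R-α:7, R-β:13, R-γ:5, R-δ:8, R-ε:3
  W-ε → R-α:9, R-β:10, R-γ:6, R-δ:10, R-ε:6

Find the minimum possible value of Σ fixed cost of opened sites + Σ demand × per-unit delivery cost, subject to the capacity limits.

399

Open {W-α, W-γ}; cheapest assignment that respects the capacities:
  W-α (cap 23, load 23): R-β, R-γ, R-δ, R-ε — cost 7×7 + 7×5 + 5×5 + 4×6 = 133
  W-γ (cap 14, load 9): R-α — cost 9×4 = 36
  Shipping 169, fixed 230 → total 399.
  Any other capacity-feasible assignment to {W-α, W-γ} ships for at least 169.
Compare {W-β, W-γ}: its best feasible assignment gives total 406.
Compare {W-α, W-δ}: its best feasible assignment gives total 422.
Every other set of open sites that can feasibly serve all demand totals ≥ 406 even under its best assignment. Minimum: 399.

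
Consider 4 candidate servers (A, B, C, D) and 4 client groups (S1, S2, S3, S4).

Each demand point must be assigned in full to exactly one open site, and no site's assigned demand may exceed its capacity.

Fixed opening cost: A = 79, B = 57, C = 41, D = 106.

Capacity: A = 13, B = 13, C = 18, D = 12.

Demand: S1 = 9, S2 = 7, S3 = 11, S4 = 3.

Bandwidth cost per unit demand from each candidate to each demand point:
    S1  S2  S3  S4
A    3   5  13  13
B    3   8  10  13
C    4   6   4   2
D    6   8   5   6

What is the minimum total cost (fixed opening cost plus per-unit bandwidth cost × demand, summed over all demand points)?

Open {B, C}; cheapest assignment that respects the capacities:
  B (cap 13, load 12): S1, S4 — cost 9×3 + 3×13 = 66
  C (cap 18, load 18): S2, S3 — cost 7×6 + 11×4 = 86
  Shipping 152, fixed 98 → total 250.
  Any other capacity-feasible assignment to {B, C} ships for at least 152.
Compare {A, C}: its best feasible assignment gives total 272.
Compare {A, B, C}: its best feasible assignment gives total 289.
Every other set of open sites that can feasibly serve all demand totals ≥ 272 even under its best assignment. Minimum: 250.

250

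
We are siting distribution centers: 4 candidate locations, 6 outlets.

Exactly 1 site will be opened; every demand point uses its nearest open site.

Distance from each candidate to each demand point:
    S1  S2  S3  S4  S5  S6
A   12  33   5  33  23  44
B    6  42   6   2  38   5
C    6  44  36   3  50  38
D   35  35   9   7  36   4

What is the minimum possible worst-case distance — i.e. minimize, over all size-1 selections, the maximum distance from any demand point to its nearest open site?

Open {D}.
  Farthest demand point is S5 at distance 36 (to D); all others are ≤ 36.
With {B} the worst case is 42.
With {A} the worst case is 44.
No size-1 selection achieves below 36.

36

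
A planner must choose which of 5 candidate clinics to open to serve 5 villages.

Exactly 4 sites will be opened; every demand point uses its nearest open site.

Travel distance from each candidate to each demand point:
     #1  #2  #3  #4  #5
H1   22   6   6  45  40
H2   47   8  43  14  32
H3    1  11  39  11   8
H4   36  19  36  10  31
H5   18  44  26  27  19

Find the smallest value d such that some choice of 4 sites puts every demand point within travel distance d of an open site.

Open {H1, H2, H3, H4}.
  Farthest demand point is #4 at travel distance 10 (to H4); all others are ≤ 10.
With {H1, H3, H4, H5} the worst case is 10.
With {H1, H2, H3, H5} the worst case is 11.
No size-4 selection achieves below 10.

10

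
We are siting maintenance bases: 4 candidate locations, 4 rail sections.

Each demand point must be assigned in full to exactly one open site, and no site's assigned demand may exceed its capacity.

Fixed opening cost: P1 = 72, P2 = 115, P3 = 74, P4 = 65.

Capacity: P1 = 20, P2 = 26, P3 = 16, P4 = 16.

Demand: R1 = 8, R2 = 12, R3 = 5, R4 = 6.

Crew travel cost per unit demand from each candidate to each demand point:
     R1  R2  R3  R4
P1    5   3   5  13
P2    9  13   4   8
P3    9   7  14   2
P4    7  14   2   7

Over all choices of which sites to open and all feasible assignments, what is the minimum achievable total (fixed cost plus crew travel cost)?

Open {P1, P4}; cheapest assignment that respects the capacities:
  P1 (cap 20, load 20): R1, R2 — cost 8×5 + 12×3 = 76
  P4 (cap 16, load 11): R3, R4 — cost 5×2 + 6×7 = 52
  Shipping 128, fixed 137 → total 265.
  Any other capacity-feasible assignment to {P1, P4} ships for at least 128.
Compare {P1, P3}: its best feasible assignment gives total 291.
Compare {P1, P3, P4}: its best feasible assignment gives total 309.
Every other set of open sites that can feasibly serve all demand totals ≥ 291 even under its best assignment. Minimum: 265.

265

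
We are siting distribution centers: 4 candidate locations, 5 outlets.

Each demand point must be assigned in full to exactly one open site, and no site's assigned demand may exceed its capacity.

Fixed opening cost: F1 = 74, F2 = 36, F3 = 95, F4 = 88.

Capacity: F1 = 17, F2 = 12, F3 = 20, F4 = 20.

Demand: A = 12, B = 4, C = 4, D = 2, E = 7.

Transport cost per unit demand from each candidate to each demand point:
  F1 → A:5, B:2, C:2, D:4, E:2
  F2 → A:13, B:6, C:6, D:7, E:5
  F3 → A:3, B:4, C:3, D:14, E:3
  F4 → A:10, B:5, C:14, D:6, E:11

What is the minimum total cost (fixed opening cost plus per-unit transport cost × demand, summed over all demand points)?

243

Open {F1, F3}; cheapest assignment that respects the capacities:
  F1 (cap 17, load 17): B, C, D, E — cost 4×2 + 4×2 + 2×4 + 7×2 = 38
  F3 (cap 20, load 12): A — cost 12×3 = 36
  Shipping 74, fixed 169 → total 243.
  Any other capacity-feasible assignment to {F1, F3} ships for at least 74.
Compare {F2, F3}: its best feasible assignment gives total 244.
Compare {F1, F2, F3}: its best feasible assignment gives total 279.
Every other set of open sites that can feasibly serve all demand totals ≥ 244 even under its best assignment. Minimum: 243.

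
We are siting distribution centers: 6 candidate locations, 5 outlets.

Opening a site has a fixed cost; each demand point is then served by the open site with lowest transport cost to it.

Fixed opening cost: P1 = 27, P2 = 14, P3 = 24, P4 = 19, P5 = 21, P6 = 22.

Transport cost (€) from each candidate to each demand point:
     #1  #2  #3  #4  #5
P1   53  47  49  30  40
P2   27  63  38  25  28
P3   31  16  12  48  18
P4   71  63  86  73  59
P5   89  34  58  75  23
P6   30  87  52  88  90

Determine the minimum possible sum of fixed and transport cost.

Open {P2, P3}: assign each demand point to its cheapest open site.
  #1→P2 27, #2→P3 16, #3→P3 12, #4→P2 25, #5→P3 18
  transport cost 98, fixed 38 → total 136.
Compare {P3}: transport cost 125 + fixed 24 = 149.
Compare {P2, P3, P4}: transport cost 98 + fixed 57 = 155.
Compare {P2, P3, P5}: transport cost 98 + fixed 59 = 157.
All other subsets cost ≥ 149. Minimum total cost: 136.

136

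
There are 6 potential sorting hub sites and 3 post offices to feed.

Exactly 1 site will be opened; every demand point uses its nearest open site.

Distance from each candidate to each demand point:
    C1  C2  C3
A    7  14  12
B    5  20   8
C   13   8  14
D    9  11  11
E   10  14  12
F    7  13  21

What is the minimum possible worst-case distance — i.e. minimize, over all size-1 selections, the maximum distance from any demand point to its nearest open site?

11

Open {D}.
  Farthest demand point is C2 at distance 11 (to D); all others are ≤ 11.
With {A} the worst case is 14.
With {C} the worst case is 14.
No size-1 selection achieves below 11.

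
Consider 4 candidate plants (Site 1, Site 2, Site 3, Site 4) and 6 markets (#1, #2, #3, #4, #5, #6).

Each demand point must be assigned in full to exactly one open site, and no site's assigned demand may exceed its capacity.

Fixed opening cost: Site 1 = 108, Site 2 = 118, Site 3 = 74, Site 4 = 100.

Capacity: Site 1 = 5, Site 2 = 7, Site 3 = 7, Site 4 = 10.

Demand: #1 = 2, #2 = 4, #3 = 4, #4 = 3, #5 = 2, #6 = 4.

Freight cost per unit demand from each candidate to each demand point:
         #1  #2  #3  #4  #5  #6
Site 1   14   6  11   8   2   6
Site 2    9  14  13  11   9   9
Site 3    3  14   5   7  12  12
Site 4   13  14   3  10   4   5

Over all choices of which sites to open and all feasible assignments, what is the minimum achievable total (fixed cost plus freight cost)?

373

Open {Site 1, Site 3, Site 4}; cheapest assignment that respects the capacities:
  Site 1 (cap 5, load 4): #2 — cost 4×6 = 24
  Site 3 (cap 7, load 5): #1, #4 — cost 2×3 + 3×7 = 27
  Site 4 (cap 10, load 10): #3, #5, #6 — cost 4×3 + 2×4 + 4×5 = 40
  Shipping 91, fixed 282 → total 373.
  Any other capacity-feasible assignment to {Site 1, Site 3, Site 4} ships for at least 91.
Compare {Site 2, Site 3, Site 4}: its best feasible assignment gives total 415.
Compare {Site 1, Site 2, Site 4}: its best feasible assignment gives total 441.
Every other set of open sites that can feasibly serve all demand totals ≥ 415 even under its best assignment. Minimum: 373.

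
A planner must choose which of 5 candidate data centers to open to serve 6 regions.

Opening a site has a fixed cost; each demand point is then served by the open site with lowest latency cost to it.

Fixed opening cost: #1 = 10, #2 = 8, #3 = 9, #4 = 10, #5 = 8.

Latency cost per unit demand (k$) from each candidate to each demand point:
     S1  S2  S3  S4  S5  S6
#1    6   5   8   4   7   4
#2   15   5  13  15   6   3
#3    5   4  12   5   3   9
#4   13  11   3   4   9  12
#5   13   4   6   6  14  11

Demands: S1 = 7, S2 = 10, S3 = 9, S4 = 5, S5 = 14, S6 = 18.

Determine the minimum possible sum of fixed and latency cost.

Open {#2, #3, #4}: assign each demand point to its cheapest open site.
  S1→#3 7×5=35, S2→#3 10×4=40, S3→#4 9×3=27, S4→#4 5×4=20, S5→#3 14×3=42, S6→#2 18×3=54
  latency cost 218, fixed 27 → total 245.
Compare {#2, #3, #4, #5}: latency cost 218 + fixed 35 = 253.
Compare {#1, #2, #3, #4}: latency cost 218 + fixed 37 = 255.
Compare {#1, #2, #3, #4, #5}: latency cost 218 + fixed 45 = 263.
All other subsets cost ≥ 253. Minimum total cost: 245.

245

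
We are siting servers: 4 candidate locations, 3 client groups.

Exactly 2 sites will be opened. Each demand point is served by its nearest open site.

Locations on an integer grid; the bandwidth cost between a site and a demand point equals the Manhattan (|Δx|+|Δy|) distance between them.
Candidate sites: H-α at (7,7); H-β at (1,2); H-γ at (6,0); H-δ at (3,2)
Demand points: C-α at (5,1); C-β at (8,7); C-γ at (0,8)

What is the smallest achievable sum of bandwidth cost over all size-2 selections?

Open {H-α, H-γ}.
  C-α→H-γ 2, C-β→H-α 1, C-γ→H-α 8  ⇒ total 11.
Compare {H-α, H-δ}: total 12.
Compare {H-α, H-β}: total 13.
No size-2 selection does better; minimum is 11.

11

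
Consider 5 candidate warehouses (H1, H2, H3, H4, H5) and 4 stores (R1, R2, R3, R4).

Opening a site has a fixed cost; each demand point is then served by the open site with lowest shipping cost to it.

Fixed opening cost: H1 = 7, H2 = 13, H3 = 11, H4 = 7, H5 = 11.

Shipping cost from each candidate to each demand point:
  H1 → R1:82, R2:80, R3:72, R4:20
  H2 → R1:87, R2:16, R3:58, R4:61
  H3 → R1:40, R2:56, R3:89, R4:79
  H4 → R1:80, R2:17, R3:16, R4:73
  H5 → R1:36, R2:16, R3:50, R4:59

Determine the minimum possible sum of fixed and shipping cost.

113

Open {H1, H4, H5}: assign each demand point to its cheapest open site.
  R1→H5 36, R2→H5 16, R3→H4 16, R4→H1 20
  shipping cost 88, fixed 25 → total 113.
Compare {H1, H3, H4}: shipping cost 93 + fixed 25 = 118.
Compare {H1, H3, H4, H5}: shipping cost 88 + fixed 36 = 124.
Compare {H1, H2, H4, H5}: shipping cost 88 + fixed 38 = 126.
All other subsets cost ≥ 118. Minimum total cost: 113.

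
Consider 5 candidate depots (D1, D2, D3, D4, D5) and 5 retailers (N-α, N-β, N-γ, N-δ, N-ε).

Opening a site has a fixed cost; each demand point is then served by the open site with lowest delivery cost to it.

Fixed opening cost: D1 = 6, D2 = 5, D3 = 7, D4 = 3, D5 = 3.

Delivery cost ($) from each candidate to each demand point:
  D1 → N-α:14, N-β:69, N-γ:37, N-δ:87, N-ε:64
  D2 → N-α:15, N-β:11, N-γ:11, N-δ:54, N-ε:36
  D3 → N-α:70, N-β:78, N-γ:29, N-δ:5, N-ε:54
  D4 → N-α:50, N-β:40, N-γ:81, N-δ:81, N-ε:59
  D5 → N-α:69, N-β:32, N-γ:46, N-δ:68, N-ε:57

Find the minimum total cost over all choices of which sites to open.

Open {D2, D3}: assign each demand point to its cheapest open site.
  N-α→D2 15, N-β→D2 11, N-γ→D2 11, N-δ→D3 5, N-ε→D2 36
  delivery cost 78, fixed 12 → total 90.
Compare {D2, D3, D4}: delivery cost 78 + fixed 15 = 93.
Compare {D2, D3, D5}: delivery cost 78 + fixed 15 = 93.
Compare {D1, D2, D3}: delivery cost 77 + fixed 18 = 95.
All other subsets cost ≥ 93. Minimum total cost: 90.

90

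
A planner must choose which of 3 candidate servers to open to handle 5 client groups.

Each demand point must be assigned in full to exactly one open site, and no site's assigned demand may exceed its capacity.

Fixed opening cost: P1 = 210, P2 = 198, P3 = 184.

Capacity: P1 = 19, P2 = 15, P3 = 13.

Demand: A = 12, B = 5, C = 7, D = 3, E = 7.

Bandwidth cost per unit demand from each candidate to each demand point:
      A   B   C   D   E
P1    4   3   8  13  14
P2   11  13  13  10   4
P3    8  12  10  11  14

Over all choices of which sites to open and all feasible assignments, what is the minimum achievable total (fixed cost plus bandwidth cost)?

Open {P1, P2}; cheapest assignment that respects the capacities:
  P1 (cap 19, load 19): A, C — cost 12×4 + 7×8 = 104
  P2 (cap 15, load 15): B, D, E — cost 5×13 + 3×10 + 7×4 = 123
  Shipping 227, fixed 408 → total 635.
  Any other capacity-feasible assignment to {P1, P2} ships for at least 227.
Compare {P1, P2, P3}: its best feasible assignment gives total 783.
Every other set of open sites that can feasibly serve all demand totals ≥ 783 even under its best assignment. Minimum: 635.

635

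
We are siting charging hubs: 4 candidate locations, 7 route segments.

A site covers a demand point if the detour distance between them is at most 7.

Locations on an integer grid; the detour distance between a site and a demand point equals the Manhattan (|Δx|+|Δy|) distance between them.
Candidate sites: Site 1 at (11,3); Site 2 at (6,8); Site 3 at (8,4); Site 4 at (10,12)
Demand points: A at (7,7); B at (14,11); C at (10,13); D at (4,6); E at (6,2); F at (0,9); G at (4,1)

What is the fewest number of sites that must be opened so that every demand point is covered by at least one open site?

3

Coverage sets (demand points within 7 of each site):
  Site 1: {E}
  Site 2: {A, D, E, F}
  Site 3: {A, D, E, G}
  Site 4: {B, C}
No 2 sites suffice: every size-2 union leaves at least one demand point uncovered.
But {Site 2, Site 3, Site 4} covers everything, so the minimum is 3.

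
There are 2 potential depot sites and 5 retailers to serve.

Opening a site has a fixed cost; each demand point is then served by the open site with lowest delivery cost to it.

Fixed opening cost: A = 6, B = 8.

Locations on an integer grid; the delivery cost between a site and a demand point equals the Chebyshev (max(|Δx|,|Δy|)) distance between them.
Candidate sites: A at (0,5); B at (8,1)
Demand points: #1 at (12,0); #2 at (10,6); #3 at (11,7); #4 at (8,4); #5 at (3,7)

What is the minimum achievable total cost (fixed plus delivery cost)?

Open {B}: assign each demand point to its cheapest open site.
  #1→B 4, #2→B 5, #3→B 6, #4→B 3, #5→B 6
  delivery cost 24, fixed 8 → total 32.
Compare {A, B}: delivery cost 21 + fixed 14 = 35.
Compare {A}: delivery cost 44 + fixed 6 = 50.

32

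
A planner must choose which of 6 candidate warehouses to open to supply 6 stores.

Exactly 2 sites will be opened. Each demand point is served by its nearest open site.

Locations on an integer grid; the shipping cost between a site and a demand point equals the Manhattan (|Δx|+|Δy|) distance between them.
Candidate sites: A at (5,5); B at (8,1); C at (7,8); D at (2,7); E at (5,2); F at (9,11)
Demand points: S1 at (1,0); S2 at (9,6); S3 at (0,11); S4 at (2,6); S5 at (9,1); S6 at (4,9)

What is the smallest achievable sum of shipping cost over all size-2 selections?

26

Open {B, D}.
  S1→B 8, S2→B 6, S3→D 6, S4→D 1, S5→B 1, S6→D 4  ⇒ total 26.
Compare {D, E}: total 30.
Compare {A, D}: total 32.
No size-2 selection does better; minimum is 26.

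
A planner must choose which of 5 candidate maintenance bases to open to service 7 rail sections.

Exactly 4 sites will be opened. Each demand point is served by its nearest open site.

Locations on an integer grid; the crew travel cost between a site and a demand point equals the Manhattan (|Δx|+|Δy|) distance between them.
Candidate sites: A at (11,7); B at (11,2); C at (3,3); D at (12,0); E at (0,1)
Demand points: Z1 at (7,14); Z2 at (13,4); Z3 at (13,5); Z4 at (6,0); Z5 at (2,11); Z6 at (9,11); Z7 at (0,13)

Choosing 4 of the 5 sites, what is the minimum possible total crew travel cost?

52

Open {A, B, C, E}.
  Z1→A 11, Z2→B 4, Z3→A 4, Z4→C 6, Z5→C 9, Z6→A 6, Z7→E 12  ⇒ total 52.
Compare {A, B, C, D}: total 53.
Compare {A, C, D, E}: total 53.
No size-4 selection does better; minimum is 52.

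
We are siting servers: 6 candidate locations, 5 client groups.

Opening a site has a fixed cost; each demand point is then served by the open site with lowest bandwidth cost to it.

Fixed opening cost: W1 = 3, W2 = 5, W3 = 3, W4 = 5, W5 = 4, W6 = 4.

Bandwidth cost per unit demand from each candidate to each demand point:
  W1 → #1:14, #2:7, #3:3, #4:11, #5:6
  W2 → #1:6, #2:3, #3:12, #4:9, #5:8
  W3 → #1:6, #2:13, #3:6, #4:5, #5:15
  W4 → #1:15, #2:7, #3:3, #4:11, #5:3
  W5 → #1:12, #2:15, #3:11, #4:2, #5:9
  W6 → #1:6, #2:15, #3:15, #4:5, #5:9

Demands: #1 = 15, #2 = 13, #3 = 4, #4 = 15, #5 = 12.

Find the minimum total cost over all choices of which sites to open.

Open {W2, W4, W5}: assign each demand point to its cheapest open site.
  #1→W2 15×6=90, #2→W2 13×3=39, #3→W4 4×3=12, #4→W5 15×2=30, #5→W4 12×3=36
  bandwidth cost 207, fixed 14 → total 221.
Compare {W1, W2, W4, W5}: bandwidth cost 207 + fixed 17 = 224.
Compare {W2, W3, W4, W5}: bandwidth cost 207 + fixed 17 = 224.
Compare {W2, W4, W5, W6}: bandwidth cost 207 + fixed 18 = 225.
All other subsets cost ≥ 224. Minimum total cost: 221.

221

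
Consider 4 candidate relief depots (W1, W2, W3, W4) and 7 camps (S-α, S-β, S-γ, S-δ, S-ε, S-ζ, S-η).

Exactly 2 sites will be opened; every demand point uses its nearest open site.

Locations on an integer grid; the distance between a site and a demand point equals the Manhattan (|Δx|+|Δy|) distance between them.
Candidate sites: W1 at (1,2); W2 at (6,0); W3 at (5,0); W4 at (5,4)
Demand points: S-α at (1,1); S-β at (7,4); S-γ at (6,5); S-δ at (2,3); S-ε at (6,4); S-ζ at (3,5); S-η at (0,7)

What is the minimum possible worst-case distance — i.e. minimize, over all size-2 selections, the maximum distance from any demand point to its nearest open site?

Open {W1, W2}.
  Farthest demand point is S-η at distance 6 (to W1); all others are ≤ 6.
With {W1, W3} the worst case is 6.
With {W1, W4} the worst case is 6.
No size-2 selection achieves below 6.

6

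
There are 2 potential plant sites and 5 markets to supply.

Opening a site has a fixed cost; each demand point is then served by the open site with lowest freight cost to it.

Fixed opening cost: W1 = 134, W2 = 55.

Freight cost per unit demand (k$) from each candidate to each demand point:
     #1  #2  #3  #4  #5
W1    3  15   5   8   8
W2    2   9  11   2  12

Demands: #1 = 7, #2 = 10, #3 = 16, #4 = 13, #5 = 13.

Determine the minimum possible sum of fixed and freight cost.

503

Open {W1, W2}: assign each demand point to its cheapest open site.
  #1→W2 7×2=14, #2→W2 10×9=90, #3→W1 16×5=80, #4→W2 13×2=26, #5→W1 13×8=104
  freight cost 314, fixed 189 → total 503.
Compare {W2}: freight cost 462 + fixed 55 = 517.
Compare {W1}: freight cost 459 + fixed 134 = 593.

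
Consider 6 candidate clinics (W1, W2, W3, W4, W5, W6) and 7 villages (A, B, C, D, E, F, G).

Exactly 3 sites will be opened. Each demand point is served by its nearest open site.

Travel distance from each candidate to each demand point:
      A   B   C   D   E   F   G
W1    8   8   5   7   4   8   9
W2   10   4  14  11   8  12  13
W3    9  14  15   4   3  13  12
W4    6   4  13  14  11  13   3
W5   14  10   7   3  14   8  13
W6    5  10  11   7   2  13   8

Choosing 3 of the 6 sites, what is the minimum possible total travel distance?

Open {W4, W5, W6}.
  A→W6 5, B→W4 4, C→W5 7, D→W5 3, E→W6 2, F→W5 8, G→W4 3  ⇒ total 32.
Compare {W1, W3, W4}: total 33.
Compare {W1, W4, W5}: total 33.
No size-3 selection does better; minimum is 32.

32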